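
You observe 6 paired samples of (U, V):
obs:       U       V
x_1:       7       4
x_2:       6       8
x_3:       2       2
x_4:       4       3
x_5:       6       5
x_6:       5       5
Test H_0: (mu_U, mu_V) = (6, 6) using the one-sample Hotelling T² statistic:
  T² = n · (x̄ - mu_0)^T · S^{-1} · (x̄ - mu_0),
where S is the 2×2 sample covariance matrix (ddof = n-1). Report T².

Step 1 — sample mean vector:
  mean(U) = (7 + 6 + 2 + 4 + 6 + 5) / 6 = 30/6 = 5
  mean(V) = (4 + 8 + 2 + 3 + 5 + 5) / 6 = 27/6 = 4.5
  x̄ = (5, 4.5),  deviation x̄ - mu_0 = (5, 4.5) - (6, 6) = (-1, -1.5).

Step 2 — sample covariance matrix, S[i,j] = (1/(n-1)) · Σ_k (x_{k,i} - mean_i) · (x_{k,j} - mean_j), divisor n-1 = 5:
  S[U,U] = ((2)·(2) + (1)·(1) + (-3)·(-3) + (-1)·(-1) + (1)·(1) + (0)·(0)) / 5 = 16/5 = 3.2
  S[U,V] = ((2)·(-0.5) + (1)·(3.5) + (-3)·(-2.5) + (-1)·(-1.5) + (1)·(0.5) + (0)·(0.5)) / 5 = 12/5 = 2.4
  S[V,V] = ((-0.5)·(-0.5) + (3.5)·(3.5) + (-2.5)·(-2.5) + (-1.5)·(-1.5) + (0.5)·(0.5) + (0.5)·(0.5)) / 5 = 21.5/5 = 4.3
  S = [[3.2, 2.4],
 [2.4, 4.3]].

Step 3 — invert S. det(S) = 3.2·4.3 - (2.4)² = 8.
  S^{-1} = (1/det) · [[d, -b], [-b, a]] = [[0.5375, -0.3],
 [-0.3, 0.4]].

Step 4 — quadratic form (x̄ - mu_0)^T · S^{-1} · (x̄ - mu_0):
  S^{-1} · (x̄ - mu_0) = (-0.0875, -0.3),
  (x̄ - mu_0)^T · [...] = (-1)·(-0.0875) + (-1.5)·(-0.3) = 0.5375.

Step 5 — scale by n: T² = 6 · 0.5375 = 3.225.

T² ≈ 3.225


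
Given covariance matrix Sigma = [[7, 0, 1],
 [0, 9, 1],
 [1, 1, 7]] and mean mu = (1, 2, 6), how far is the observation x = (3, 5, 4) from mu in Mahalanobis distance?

Step 1 — centre the observation: (x - mu) = (2, 3, -2).

Step 2 — invert Sigma (cofactor / det for 3×3, or solve directly):
  Sigma^{-1} = [[0.1459, 0.0024, -0.0212],
 [0.0024, 0.1129, -0.0165],
 [-0.0212, -0.0165, 0.1482]].

Step 3 — form the quadratic (x - mu)^T · Sigma^{-1} · (x - mu):
  Sigma^{-1} · (x - mu) = (0.3412, 0.3765, -0.3882).
  (x - mu)^T · [Sigma^{-1} · (x - mu)] = (2)·(0.3412) + (3)·(0.3765) + (-2)·(-0.3882) = 2.5882.

Step 4 — take square root: d = √(2.5882) ≈ 1.6088.

d(x, mu) = √(2.5882) ≈ 1.6088


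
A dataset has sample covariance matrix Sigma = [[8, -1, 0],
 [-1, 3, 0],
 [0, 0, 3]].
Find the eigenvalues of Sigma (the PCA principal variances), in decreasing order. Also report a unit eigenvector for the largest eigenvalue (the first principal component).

Step 1 — characteristic polynomial p(λ) = det(λI - Sigma) = λ³ - tr·λ² + c_1·λ - det, where tr = trace, c_1 = sum of the principal 2×2 minors, det = det(Sigma):
  tr = 8 + 3 + 3 = 14,
  c_1 = (8·3 - (-1)²) + (8·3 - (0)²) + (3·3 - (0)²) = 23 + 24 + 9 = 56,
  det = 8·(3·3 - (0)²) - (-1)·((-1)·3 - (0)·(0)) + (0)·((-1)·(0) - 3·(0)) = 8·(9) - (-1)·(-3) + (0)·(0) = 69.
  So p(λ) = λ³ - 14λ² + 56λ - 69.
Step 2 — look for an integer root (rational root theorem: any rational root is an integer divisor of 69). Testing λ = 3:
  p(3) = 27 - 126 + 168 - 69 = 0  ✓
  Dividing out (λ - 3): p(λ) = (λ - 3)(λ² - 11λ + 23).
Step 3 — remaining eigenvalues from the quadratic λ² - 11λ + 23 = 0:
  Δ = 11² - 4·23 = 121 - 92 = 29,  λ = (11 ± √29)/2 = (11 ± 5.3852)/2 ≈ 8.1926 or 2.8074.
  Sorted: λ_1 = 8.1926,  λ_2 = 3,  λ_3 = 2.8074  (check: sum = 14 = tr ✓).

Step 4 — unit eigenvector for λ_1 ≈ 8.1926: v spans the null space of (Sigma - λ_1 I), whose rows are
  r_1 = (-0.1926, -1, 0),  r_2 = (-1, -5.1926, 0),  r_3 = (0, 0, -5.1926).
  v is orthogonal to every row, so take v ∝ r_1 × r_3 = ((-1)·(-5.1926) - (0)·(0), (0)·(0) - (-0.1926)·(-5.1926), (-0.1926)·(0) - (-1)·(0)) ≈ (5.1926, -1, 0).
  Let u = (5.1926, -1, 0).
  ||u|| = √((5.1926)² + (-1)² + (0)²) = √(27.9629) ≈ 5.288,  v_1 = u/||u|| ≈ (0.982, -0.1891, 0) (||v_1|| = 1).

λ_1 = 8.1926,  λ_2 = 3,  λ_3 = 2.8074;  v_1 ≈ (0.982, -0.1891, 0)


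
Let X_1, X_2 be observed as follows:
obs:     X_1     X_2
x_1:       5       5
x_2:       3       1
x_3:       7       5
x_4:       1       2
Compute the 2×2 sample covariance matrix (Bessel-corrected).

Step 1 — column means:
  mean(X_1) = (5 + 3 + 7 + 1) / 4 = 16/4 = 4
  mean(X_2) = (5 + 1 + 5 + 2) / 4 = 13/4 = 3.25

Step 2 — sample covariance S[i,j] = (1/(n-1)) · Σ_k (x_{k,i} - mean_i) · (x_{k,j} - mean_j), with n-1 = 3.
  S[X_1,X_1] = ((1)·(1) + (-1)·(-1) + (3)·(3) + (-3)·(-3)) / 3 = 20/3 = 6.6667
  S[X_1,X_2] = ((1)·(1.75) + (-1)·(-2.25) + (3)·(1.75) + (-3)·(-1.25)) / 3 = 13/3 = 4.3333
  S[X_2,X_2] = ((1.75)·(1.75) + (-2.25)·(-2.25) + (1.75)·(1.75) + (-1.25)·(-1.25)) / 3 = 12.75/3 = 4.25

S is symmetric (S[j,i] = S[i,j]). Assembling:

S = [[6.6667, 4.3333],
 [4.3333, 4.25]]


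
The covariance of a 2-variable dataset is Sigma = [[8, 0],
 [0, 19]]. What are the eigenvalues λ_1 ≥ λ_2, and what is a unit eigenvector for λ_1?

Step 1 — characteristic polynomial of 2×2 Sigma:
  det(Sigma - λI) = λ² - trace · λ + det = 0.
  trace = 8 + 19 = 27, det = 8·19 - (0)² = 152.
Step 2 — discriminant:
  Δ = trace² - 4·det = 729 - 608 = 121.
Step 3 — eigenvalues:
  λ = (trace ± √Δ)/2 = (27 ± 11)/2,
  λ_1 = 19,  λ_2 = 8.

Step 4 — unit eigenvector for λ_1: Sigma is diagonal, so its eigenvectors are the coordinate axes. λ_1 = 19 is the diagonal entry on the second coordinate axis, hence
  v_1 = (0, 1) (||v_1|| = 1).

λ_1 = 19,  λ_2 = 8;  v_1 ≈ (0, 1)


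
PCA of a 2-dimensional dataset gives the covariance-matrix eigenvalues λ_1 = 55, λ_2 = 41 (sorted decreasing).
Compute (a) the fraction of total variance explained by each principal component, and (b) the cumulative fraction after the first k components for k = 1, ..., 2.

Step 1 — total variance = trace(Sigma) = Σ λ_i = 55 + 41 = 96.

Step 2 — fraction explained by component i = λ_i / Σ λ:
  PC1: 55/96 = 0.5729
  PC2: 41/96 = 0.4271

Step 3 — cumulative fraction after k components = (λ_1 + ... + λ_k) / Σ λ:
  k = 1: 55/96 = 0.5729
  k = 2: (55 + 41)/96 = 96/96 = 1

Summary (fraction, with percent):

explained: PC1 0.5729 (57.29%), PC2 0.4271 (42.71%);  cumulative: 0.5729, 1


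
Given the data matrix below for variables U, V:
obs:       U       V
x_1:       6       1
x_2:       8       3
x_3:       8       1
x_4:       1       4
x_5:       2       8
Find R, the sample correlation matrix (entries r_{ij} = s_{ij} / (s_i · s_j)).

Step 1 — column means:
  mean(U) = (6 + 8 + 8 + 1 + 2) / 5 = 25/5 = 5
  mean(V) = (1 + 3 + 1 + 4 + 8) / 5 = 17/5 = 3.4

Step 2 — sample variances and covariances s[i,j] = (1/(n-1)) · Σ_k (x_{k,i} - mean_i) · (x_{k,j} - mean_j), with n-1 = 4:
  s[U,U] = ((1)·(1) + (3)·(3) + (3)·(3) + (-4)·(-4) + (-3)·(-3)) / 4 = 44/4 = 11
  s[U,V] = ((1)·(-2.4) + (3)·(-0.4) + (3)·(-2.4) + (-4)·(0.6) + (-3)·(4.6)) / 4 = -27/4 = -6.75
  s[V,V] = ((-2.4)·(-2.4) + (-0.4)·(-0.4) + (-2.4)·(-2.4) + (0.6)·(0.6) + (4.6)·(4.6)) / 4 = 33.2/4 = 8.3
  Sample standard deviations s_i = √(s[i,i]):
  s(U) = √(11) = 3.3166
  s(V) = √(8.3) = 2.881

Step 3 — r_{ij} = s_{ij} / (s_i · s_j):
  r[U,U] = 1 (diagonal).
  r[U,V] = -6.75 / (3.3166 · 2.881) = -6.75 / 9.5551 = -0.7064
  r[V,V] = 1 (diagonal).

R is symmetric with unit diagonal. Assembling:

R = [[1, -0.7064],
 [-0.7064, 1]]


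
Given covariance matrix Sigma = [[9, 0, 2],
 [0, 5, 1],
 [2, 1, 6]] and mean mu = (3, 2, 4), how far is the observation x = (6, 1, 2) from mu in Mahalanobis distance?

Step 1 — centre the observation: (x - mu) = (3, -1, -2).

Step 2 — invert Sigma (cofactor / det for 3×3, or solve directly):
  Sigma^{-1} = [[0.1203, 0.0083, -0.0415],
 [0.0083, 0.2075, -0.0373],
 [-0.0415, -0.0373, 0.1867]].

Step 3 — form the quadratic (x - mu)^T · Sigma^{-1} · (x - mu):
  Sigma^{-1} · (x - mu) = (0.4357, -0.1079, -0.4606).
  (x - mu)^T · [Sigma^{-1} · (x - mu)] = (3)·(0.4357) + (-1)·(-0.1079) + (-2)·(-0.4606) = 2.3361.

Step 4 — take square root: d = √(2.3361) ≈ 1.5284.

d(x, mu) = √(2.3361) ≈ 1.5284


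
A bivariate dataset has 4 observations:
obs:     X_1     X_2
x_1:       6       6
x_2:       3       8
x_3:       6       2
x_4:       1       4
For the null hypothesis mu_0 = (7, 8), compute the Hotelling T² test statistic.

Step 1 — sample mean vector:
  mean(X_1) = (6 + 3 + 6 + 1) / 4 = 16/4 = 4
  mean(X_2) = (6 + 8 + 2 + 4) / 4 = 20/4 = 5
  x̄ = (4, 5),  deviation x̄ - mu_0 = (4, 5) - (7, 8) = (-3, -3).

Step 2 — sample covariance matrix, S[i,j] = (1/(n-1)) · Σ_k (x_{k,i} - mean_i) · (x_{k,j} - mean_j), divisor n-1 = 3:
  S[X_1,X_1] = ((2)·(2) + (-1)·(-1) + (2)·(2) + (-3)·(-3)) / 3 = 18/3 = 6
  S[X_1,X_2] = ((2)·(1) + (-1)·(3) + (2)·(-3) + (-3)·(-1)) / 3 = -4/3 = -1.3333
  S[X_2,X_2] = ((1)·(1) + (3)·(3) + (-3)·(-3) + (-1)·(-1)) / 3 = 20/3 = 6.6667
  S = [[6, -1.3333],
 [-1.3333, 6.6667]].

Step 3 — invert S. det(S) = 6·6.6667 - (-1.3333)² = 38.2222.
  S^{-1} = (1/det) · [[d, -b], [-b, a]] = [[0.1744, 0.0349],
 [0.0349, 0.157]].

Step 4 — quadratic form (x̄ - mu_0)^T · S^{-1} · (x̄ - mu_0):
  S^{-1} · (x̄ - mu_0) = (-0.6279, -0.5756),
  (x̄ - mu_0)^T · [...] = (-3)·(-0.6279) + (-3)·(-0.5756) = 3.6105.

Step 5 — scale by n: T² = 4 · 3.6105 = 14.4419.

T² ≈ 14.4419


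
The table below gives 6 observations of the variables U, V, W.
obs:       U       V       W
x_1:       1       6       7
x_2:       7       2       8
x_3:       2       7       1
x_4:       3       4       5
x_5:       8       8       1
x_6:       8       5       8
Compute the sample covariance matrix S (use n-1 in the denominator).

Step 1 — column means:
  mean(U) = (1 + 7 + 2 + 3 + 8 + 8) / 6 = 29/6 = 4.8333
  mean(V) = (6 + 2 + 7 + 4 + 8 + 5) / 6 = 32/6 = 5.3333
  mean(W) = (7 + 8 + 1 + 5 + 1 + 8) / 6 = 30/6 = 5

Step 2 — sample covariance S[i,j] = (1/(n-1)) · Σ_k (x_{k,i} - mean_i) · (x_{k,j} - mean_j), with n-1 = 5.
  S[U,U] = ((-3.8333)·(-3.8333) + (2.1667)·(2.1667) + (-2.8333)·(-2.8333) + (-1.8333)·(-1.8333) + (3.1667)·(3.1667) + (3.1667)·(3.1667)) / 5 = 50.8333/5 = 10.1667
  S[U,V] = ((-3.8333)·(0.6667) + (2.1667)·(-3.3333) + (-2.8333)·(1.6667) + (-1.8333)·(-1.3333) + (3.1667)·(2.6667) + (3.1667)·(-0.3333)) / 5 = -4.6667/5 = -0.9333
  S[U,W] = ((-3.8333)·(2) + (2.1667)·(3) + (-2.8333)·(-4) + (-1.8333)·(0) + (3.1667)·(-4) + (3.1667)·(3)) / 5 = 7/5 = 1.4
  S[V,V] = ((0.6667)·(0.6667) + (-3.3333)·(-3.3333) + (1.6667)·(1.6667) + (-1.3333)·(-1.3333) + (2.6667)·(2.6667) + (-0.3333)·(-0.3333)) / 5 = 23.3333/5 = 4.6667
  S[V,W] = ((0.6667)·(2) + (-3.3333)·(3) + (1.6667)·(-4) + (-1.3333)·(0) + (2.6667)·(-4) + (-0.3333)·(3)) / 5 = -27/5 = -5.4
  S[W,W] = ((2)·(2) + (3)·(3) + (-4)·(-4) + (0)·(0) + (-4)·(-4) + (3)·(3)) / 5 = 54/5 = 10.8

S is symmetric (S[j,i] = S[i,j]). Assembling:

S = [[10.1667, -0.9333, 1.4],
 [-0.9333, 4.6667, -5.4],
 [1.4, -5.4, 10.8]]


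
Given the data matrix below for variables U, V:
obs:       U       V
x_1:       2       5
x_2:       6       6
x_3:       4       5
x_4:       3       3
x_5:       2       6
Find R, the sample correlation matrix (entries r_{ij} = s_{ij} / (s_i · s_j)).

Step 1 — column means:
  mean(U) = (2 + 6 + 4 + 3 + 2) / 5 = 17/5 = 3.4
  mean(V) = (5 + 6 + 5 + 3 + 6) / 5 = 25/5 = 5

Step 2 — sample variances and covariances s[i,j] = (1/(n-1)) · Σ_k (x_{k,i} - mean_i) · (x_{k,j} - mean_j), with n-1 = 4:
  s[U,U] = ((-1.4)·(-1.4) + (2.6)·(2.6) + (0.6)·(0.6) + (-0.4)·(-0.4) + (-1.4)·(-1.4)) / 4 = 11.2/4 = 2.8
  s[U,V] = ((-1.4)·(0) + (2.6)·(1) + (0.6)·(0) + (-0.4)·(-2) + (-1.4)·(1)) / 4 = 2/4 = 0.5
  s[V,V] = ((0)·(0) + (1)·(1) + (0)·(0) + (-2)·(-2) + (1)·(1)) / 4 = 6/4 = 1.5
  Sample standard deviations s_i = √(s[i,i]):
  s(U) = √(2.8) = 1.6733
  s(V) = √(1.5) = 1.2247

Step 3 — r_{ij} = s_{ij} / (s_i · s_j):
  r[U,U] = 1 (diagonal).
  r[U,V] = 0.5 / (1.6733 · 1.2247) = 0.5 / 2.0494 = 0.244
  r[V,V] = 1 (diagonal).

R is symmetric with unit diagonal. Assembling:

R = [[1, 0.244],
 [0.244, 1]]


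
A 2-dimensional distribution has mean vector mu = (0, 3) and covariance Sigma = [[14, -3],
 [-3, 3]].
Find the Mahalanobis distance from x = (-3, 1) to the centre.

Step 1 — centre the observation: (x - mu) = (-3, -2).

Step 2 — invert Sigma. det(Sigma) = 14·3 - (-3)² = 33.
  Sigma^{-1} = (1/det) · [[d, -b], [-b, a]] = [[0.0909, 0.0909],
 [0.0909, 0.4242]].

Step 3 — form the quadratic (x - mu)^T · Sigma^{-1} · (x - mu):
  Sigma^{-1} · (x - mu) = (-0.4545, -1.1212).
  (x - mu)^T · [Sigma^{-1} · (x - mu)] = (-3)·(-0.4545) + (-2)·(-1.1212) = 3.6061.

Step 4 — take square root: d = √(3.6061) ≈ 1.899.

d(x, mu) = √(3.6061) ≈ 1.899


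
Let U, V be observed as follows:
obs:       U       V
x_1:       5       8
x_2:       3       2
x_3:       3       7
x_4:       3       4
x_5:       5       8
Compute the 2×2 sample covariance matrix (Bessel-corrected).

Step 1 — column means:
  mean(U) = (5 + 3 + 3 + 3 + 5) / 5 = 19/5 = 3.8
  mean(V) = (8 + 2 + 7 + 4 + 8) / 5 = 29/5 = 5.8

Step 2 — sample covariance S[i,j] = (1/(n-1)) · Σ_k (x_{k,i} - mean_i) · (x_{k,j} - mean_j), with n-1 = 4.
  S[U,U] = ((1.2)·(1.2) + (-0.8)·(-0.8) + (-0.8)·(-0.8) + (-0.8)·(-0.8) + (1.2)·(1.2)) / 4 = 4.8/4 = 1.2
  S[U,V] = ((1.2)·(2.2) + (-0.8)·(-3.8) + (-0.8)·(1.2) + (-0.8)·(-1.8) + (1.2)·(2.2)) / 4 = 8.8/4 = 2.2
  S[V,V] = ((2.2)·(2.2) + (-3.8)·(-3.8) + (1.2)·(1.2) + (-1.8)·(-1.8) + (2.2)·(2.2)) / 4 = 28.8/4 = 7.2

S is symmetric (S[j,i] = S[i,j]). Assembling:

S = [[1.2, 2.2],
 [2.2, 7.2]]


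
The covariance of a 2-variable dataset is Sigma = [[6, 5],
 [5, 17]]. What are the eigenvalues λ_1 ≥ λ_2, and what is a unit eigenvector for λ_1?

Step 1 — characteristic polynomial of 2×2 Sigma:
  det(Sigma - λI) = λ² - trace · λ + det = 0.
  trace = 6 + 17 = 23, det = 6·17 - (5)² = 77.
Step 2 — discriminant:
  Δ = trace² - 4·det = 529 - 308 = 221.
Step 3 — eigenvalues:
  λ = (trace ± √Δ)/2 = (23 ± 14.8661)/2,
  λ_1 = 18.933,  λ_2 = 4.067.

Step 4 — unit eigenvector for λ_1: solve (Sigma - λ_1 I)v = 0. First row:
  (6 - 18.933)·v_x + (5)·v_y = 0, i.e. (-12.933)·v_x + (5)·v_y = 0,
  so v ∝ (b, λ_1 - a) = (5, 12.933) = u.
  ||u|| = √((5)² + (12.933)²) = √(192.2634) ≈ 13.8659,
  v_1 = u/||u|| ≈ (0.3606, 0.9327) (||v_1|| = 1).

λ_1 = 18.933,  λ_2 = 4.067;  v_1 ≈ (0.3606, 0.9327)


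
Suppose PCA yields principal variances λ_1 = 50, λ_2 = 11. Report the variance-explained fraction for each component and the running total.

Step 1 — total variance = trace(Sigma) = Σ λ_i = 50 + 11 = 61.

Step 2 — fraction explained by component i = λ_i / Σ λ:
  PC1: 50/61 = 0.8197
  PC2: 11/61 = 0.1803

Step 3 — cumulative fraction after k components = (λ_1 + ... + λ_k) / Σ λ:
  k = 1: 50/61 = 0.8197
  k = 2: (50 + 11)/61 = 61/61 = 1

Summary (fraction, with percent):

explained: PC1 0.8197 (81.97%), PC2 0.1803 (18.03%);  cumulative: 0.8197, 1


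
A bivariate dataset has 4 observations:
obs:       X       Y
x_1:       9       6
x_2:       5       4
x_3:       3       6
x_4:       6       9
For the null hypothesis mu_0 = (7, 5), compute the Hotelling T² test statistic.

Step 1 — sample mean vector:
  mean(X) = (9 + 5 + 3 + 6) / 4 = 23/4 = 5.75
  mean(Y) = (6 + 4 + 6 + 9) / 4 = 25/4 = 6.25
  x̄ = (5.75, 6.25),  deviation x̄ - mu_0 = (5.75, 6.25) - (7, 5) = (-1.25, 1.25).

Step 2 — sample covariance matrix, S[i,j] = (1/(n-1)) · Σ_k (x_{k,i} - mean_i) · (x_{k,j} - mean_j), divisor n-1 = 3:
  S[X,X] = ((3.25)·(3.25) + (-0.75)·(-0.75) + (-2.75)·(-2.75) + (0.25)·(0.25)) / 3 = 18.75/3 = 6.25
  S[X,Y] = ((3.25)·(-0.25) + (-0.75)·(-2.25) + (-2.75)·(-0.25) + (0.25)·(2.75)) / 3 = 2.25/3 = 0.75
  S[Y,Y] = ((-0.25)·(-0.25) + (-2.25)·(-2.25) + (-0.25)·(-0.25) + (2.75)·(2.75)) / 3 = 12.75/3 = 4.25
  S = [[6.25, 0.75],
 [0.75, 4.25]].

Step 3 — invert S. det(S) = 6.25·4.25 - (0.75)² = 26.
  S^{-1} = (1/det) · [[d, -b], [-b, a]] = [[0.1635, -0.0288],
 [-0.0288, 0.2404]].

Step 4 — quadratic form (x̄ - mu_0)^T · S^{-1} · (x̄ - mu_0):
  S^{-1} · (x̄ - mu_0) = (-0.2404, 0.3365),
  (x̄ - mu_0)^T · [...] = (-1.25)·(-0.2404) + (1.25)·(0.3365) = 0.7212.

Step 5 — scale by n: T² = 4 · 0.7212 = 2.8846.

T² ≈ 2.8846


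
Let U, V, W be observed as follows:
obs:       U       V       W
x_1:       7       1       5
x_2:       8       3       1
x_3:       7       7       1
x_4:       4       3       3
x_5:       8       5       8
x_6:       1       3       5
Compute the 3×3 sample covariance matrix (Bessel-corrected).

Step 1 — column means:
  mean(U) = (7 + 8 + 7 + 4 + 8 + 1) / 6 = 35/6 = 5.8333
  mean(V) = (1 + 3 + 7 + 3 + 5 + 3) / 6 = 22/6 = 3.6667
  mean(W) = (5 + 1 + 1 + 3 + 8 + 5) / 6 = 23/6 = 3.8333

Step 2 — sample covariance S[i,j] = (1/(n-1)) · Σ_k (x_{k,i} - mean_i) · (x_{k,j} - mean_j), with n-1 = 5.
  S[U,U] = ((1.1667)·(1.1667) + (2.1667)·(2.1667) + (1.1667)·(1.1667) + (-1.8333)·(-1.8333) + (2.1667)·(2.1667) + (-4.8333)·(-4.8333)) / 5 = 38.8333/5 = 7.7667
  S[U,V] = ((1.1667)·(-2.6667) + (2.1667)·(-0.6667) + (1.1667)·(3.3333) + (-1.8333)·(-0.6667) + (2.1667)·(1.3333) + (-4.8333)·(-0.6667)) / 5 = 6.6667/5 = 1.3333
  S[U,W] = ((1.1667)·(1.1667) + (2.1667)·(-2.8333) + (1.1667)·(-2.8333) + (-1.8333)·(-0.8333) + (2.1667)·(4.1667) + (-4.8333)·(1.1667)) / 5 = -3.1667/5 = -0.6333
  S[V,V] = ((-2.6667)·(-2.6667) + (-0.6667)·(-0.6667) + (3.3333)·(3.3333) + (-0.6667)·(-0.6667) + (1.3333)·(1.3333) + (-0.6667)·(-0.6667)) / 5 = 21.3333/5 = 4.2667
  S[V,W] = ((-2.6667)·(1.1667) + (-0.6667)·(-2.8333) + (3.3333)·(-2.8333) + (-0.6667)·(-0.8333) + (1.3333)·(4.1667) + (-0.6667)·(1.1667)) / 5 = -5.3333/5 = -1.0667
  S[W,W] = ((1.1667)·(1.1667) + (-2.8333)·(-2.8333) + (-2.8333)·(-2.8333) + (-0.8333)·(-0.8333) + (4.1667)·(4.1667) + (1.1667)·(1.1667)) / 5 = 36.8333/5 = 7.3667

S is symmetric (S[j,i] = S[i,j]). Assembling:

S = [[7.7667, 1.3333, -0.6333],
 [1.3333, 4.2667, -1.0667],
 [-0.6333, -1.0667, 7.3667]]


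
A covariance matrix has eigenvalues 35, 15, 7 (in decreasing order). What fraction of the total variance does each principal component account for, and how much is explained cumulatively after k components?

Step 1 — total variance = trace(Sigma) = Σ λ_i = 35 + 15 + 7 = 57.

Step 2 — fraction explained by component i = λ_i / Σ λ:
  PC1: 35/57 = 0.614
  PC2: 15/57 = 0.2632
  PC3: 7/57 = 0.1228

Step 3 — cumulative fraction after k components = (λ_1 + ... + λ_k) / Σ λ:
  k = 1: 35/57 = 0.614
  k = 2: (35 + 15)/57 = 50/57 = 0.8772
  k = 3: (35 + 15 + 7)/57 = 57/57 = 1

Summary (fraction, with percent):

explained: PC1 0.614 (61.4%), PC2 0.2632 (26.32%), PC3 0.1228 (12.28%);  cumulative: 0.614, 0.8772, 1


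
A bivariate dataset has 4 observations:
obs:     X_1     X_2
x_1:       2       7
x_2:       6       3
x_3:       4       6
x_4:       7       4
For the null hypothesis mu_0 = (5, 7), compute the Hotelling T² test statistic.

Step 1 — sample mean vector:
  mean(X_1) = (2 + 6 + 4 + 7) / 4 = 19/4 = 4.75
  mean(X_2) = (7 + 3 + 6 + 4) / 4 = 20/4 = 5
  x̄ = (4.75, 5),  deviation x̄ - mu_0 = (4.75, 5) - (5, 7) = (-0.25, -2).

Step 2 — sample covariance matrix, S[i,j] = (1/(n-1)) · Σ_k (x_{k,i} - mean_i) · (x_{k,j} - mean_j), divisor n-1 = 3:
  S[X_1,X_1] = ((-2.75)·(-2.75) + (1.25)·(1.25) + (-0.75)·(-0.75) + (2.25)·(2.25)) / 3 = 14.75/3 = 4.9167
  S[X_1,X_2] = ((-2.75)·(2) + (1.25)·(-2) + (-0.75)·(1) + (2.25)·(-1)) / 3 = -11/3 = -3.6667
  S[X_2,X_2] = ((2)·(2) + (-2)·(-2) + (1)·(1) + (-1)·(-1)) / 3 = 10/3 = 3.3333
  S = [[4.9167, -3.6667],
 [-3.6667, 3.3333]].

Step 3 — invert S. det(S) = 4.9167·3.3333 - (-3.6667)² = 2.9444.
  S^{-1} = (1/det) · [[d, -b], [-b, a]] = [[1.1321, 1.2453],
 [1.2453, 1.6698]].

Step 4 — quadratic form (x̄ - mu_0)^T · S^{-1} · (x̄ - mu_0):
  S^{-1} · (x̄ - mu_0) = (-2.7736, -3.6509),
  (x̄ - mu_0)^T · [...] = (-0.25)·(-2.7736) + (-2)·(-3.6509) = 7.9953.

Step 5 — scale by n: T² = 4 · 7.9953 = 31.9811.

T² ≈ 31.9811


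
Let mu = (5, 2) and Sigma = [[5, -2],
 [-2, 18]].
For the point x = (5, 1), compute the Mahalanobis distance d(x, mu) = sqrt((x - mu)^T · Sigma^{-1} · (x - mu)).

Step 1 — centre the observation: (x - mu) = (0, -1).

Step 2 — invert Sigma. det(Sigma) = 5·18 - (-2)² = 86.
  Sigma^{-1} = (1/det) · [[d, -b], [-b, a]] = [[0.2093, 0.0233],
 [0.0233, 0.0581]].

Step 3 — form the quadratic (x - mu)^T · Sigma^{-1} · (x - mu):
  Sigma^{-1} · (x - mu) = (-0.0233, -0.0581).
  (x - mu)^T · [Sigma^{-1} · (x - mu)] = (0)·(-0.0233) + (-1)·(-0.0581) = 0.0581.

Step 4 — take square root: d = √(0.0581) ≈ 0.2411.

d(x, mu) = √(0.0581) ≈ 0.2411


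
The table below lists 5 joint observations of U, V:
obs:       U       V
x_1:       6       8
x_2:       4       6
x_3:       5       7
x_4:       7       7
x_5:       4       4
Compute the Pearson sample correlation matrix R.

Step 1 — column means:
  mean(U) = (6 + 4 + 5 + 7 + 4) / 5 = 26/5 = 5.2
  mean(V) = (8 + 6 + 7 + 7 + 4) / 5 = 32/5 = 6.4

Step 2 — sample variances and covariances s[i,j] = (1/(n-1)) · Σ_k (x_{k,i} - mean_i) · (x_{k,j} - mean_j), with n-1 = 4:
  s[U,U] = ((0.8)·(0.8) + (-1.2)·(-1.2) + (-0.2)·(-0.2) + (1.8)·(1.8) + (-1.2)·(-1.2)) / 4 = 6.8/4 = 1.7
  s[U,V] = ((0.8)·(1.6) + (-1.2)·(-0.4) + (-0.2)·(0.6) + (1.8)·(0.6) + (-1.2)·(-2.4)) / 4 = 5.6/4 = 1.4
  s[V,V] = ((1.6)·(1.6) + (-0.4)·(-0.4) + (0.6)·(0.6) + (0.6)·(0.6) + (-2.4)·(-2.4)) / 4 = 9.2/4 = 2.3
  Sample standard deviations s_i = √(s[i,i]):
  s(U) = √(1.7) = 1.3038
  s(V) = √(2.3) = 1.5166

Step 3 — r_{ij} = s_{ij} / (s_i · s_j):
  r[U,U] = 1 (diagonal).
  r[U,V] = 1.4 / (1.3038 · 1.5166) = 1.4 / 1.9774 = 0.708
  r[V,V] = 1 (diagonal).

R is symmetric with unit diagonal. Assembling:

R = [[1, 0.708],
 [0.708, 1]]


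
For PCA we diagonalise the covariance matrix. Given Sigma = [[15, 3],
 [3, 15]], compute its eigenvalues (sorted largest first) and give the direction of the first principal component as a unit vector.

Step 1 — characteristic polynomial of 2×2 Sigma:
  det(Sigma - λI) = λ² - trace · λ + det = 0.
  trace = 15 + 15 = 30, det = 15·15 - (3)² = 216.
Step 2 — discriminant:
  Δ = trace² - 4·det = 900 - 864 = 36.
Step 3 — eigenvalues:
  λ = (trace ± √Δ)/2 = (30 ± 6)/2,
  λ_1 = 18,  λ_2 = 12.

Step 4 — unit eigenvector for λ_1: solve (Sigma - λ_1 I)v = 0. First row:
  (15 - 18)·v_x + (3)·v_y = 0, i.e. (-3)·v_x + (3)·v_y = 0,
  so v ∝ (b, λ_1 - a) = (3, 3) = u.
  ||u|| = √((3)² + (3)²) = √(18) ≈ 4.2426,
  v_1 = u/||u|| ≈ (0.7071, 0.7071) (||v_1|| = 1).

λ_1 = 18,  λ_2 = 12;  v_1 ≈ (0.7071, 0.7071)


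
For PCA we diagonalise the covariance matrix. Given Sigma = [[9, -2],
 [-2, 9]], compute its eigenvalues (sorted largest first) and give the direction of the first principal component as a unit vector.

Step 1 — characteristic polynomial of 2×2 Sigma:
  det(Sigma - λI) = λ² - trace · λ + det = 0.
  trace = 9 + 9 = 18, det = 9·9 - (-2)² = 77.
Step 2 — discriminant:
  Δ = trace² - 4·det = 324 - 308 = 16.
Step 3 — eigenvalues:
  λ = (trace ± √Δ)/2 = (18 ± 4)/2,
  λ_1 = 11,  λ_2 = 7.

Step 4 — unit eigenvector for λ_1: solve (Sigma - λ_1 I)v = 0. First row:
  (9 - 11)·v_x + (-2)·v_y = 0, i.e. (-2)·v_x + (-2)·v_y = 0,
  so v ∝ (b, λ_1 - a) = (-2, 2); multiply by -1 so the first entry is positive: u = (2, -2).
  ||u|| = √((2)² + (-2)²) = √(8) ≈ 2.8284,
  v_1 = u/||u|| ≈ (0.7071, -0.7071) (||v_1|| = 1).

λ_1 = 11,  λ_2 = 7;  v_1 ≈ (0.7071, -0.7071)


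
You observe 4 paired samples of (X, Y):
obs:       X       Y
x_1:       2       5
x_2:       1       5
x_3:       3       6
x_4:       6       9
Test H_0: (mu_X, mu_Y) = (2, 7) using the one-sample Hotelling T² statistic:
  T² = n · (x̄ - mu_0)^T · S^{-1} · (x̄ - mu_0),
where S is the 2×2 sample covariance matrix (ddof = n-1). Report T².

Step 1 — sample mean vector:
  mean(X) = (2 + 1 + 3 + 6) / 4 = 12/4 = 3
  mean(Y) = (5 + 5 + 6 + 9) / 4 = 25/4 = 6.25
  x̄ = (3, 6.25),  deviation x̄ - mu_0 = (3, 6.25) - (2, 7) = (1, -0.75).

Step 2 — sample covariance matrix, S[i,j] = (1/(n-1)) · Σ_k (x_{k,i} - mean_i) · (x_{k,j} - mean_j), divisor n-1 = 3:
  S[X,X] = ((-1)·(-1) + (-2)·(-2) + (0)·(0) + (3)·(3)) / 3 = 14/3 = 4.6667
  S[X,Y] = ((-1)·(-1.25) + (-2)·(-1.25) + (0)·(-0.25) + (3)·(2.75)) / 3 = 12/3 = 4
  S[Y,Y] = ((-1.25)·(-1.25) + (-1.25)·(-1.25) + (-0.25)·(-0.25) + (2.75)·(2.75)) / 3 = 10.75/3 = 3.5833
  S = [[4.6667, 4],
 [4, 3.5833]].

Step 3 — invert S. det(S) = 4.6667·3.5833 - (4)² = 0.7222.
  S^{-1} = (1/det) · [[d, -b], [-b, a]] = [[4.9615, -5.5385],
 [-5.5385, 6.4615]].

Step 4 — quadratic form (x̄ - mu_0)^T · S^{-1} · (x̄ - mu_0):
  S^{-1} · (x̄ - mu_0) = (9.1154, -10.3846),
  (x̄ - mu_0)^T · [...] = (1)·(9.1154) + (-0.75)·(-10.3846) = 16.9038.

Step 5 — scale by n: T² = 4 · 16.9038 = 67.6154.

T² ≈ 67.6154


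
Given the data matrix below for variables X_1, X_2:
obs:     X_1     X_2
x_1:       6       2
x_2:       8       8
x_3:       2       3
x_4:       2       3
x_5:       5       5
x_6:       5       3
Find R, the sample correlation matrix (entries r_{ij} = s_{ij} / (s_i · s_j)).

Step 1 — column means:
  mean(X_1) = (6 + 8 + 2 + 2 + 5 + 5) / 6 = 28/6 = 4.6667
  mean(X_2) = (2 + 8 + 3 + 3 + 5 + 3) / 6 = 24/6 = 4

Step 2 — sample variances and covariances s[i,j] = (1/(n-1)) · Σ_k (x_{k,i} - mean_i) · (x_{k,j} - mean_j), with n-1 = 5:
  s[X_1,X_1] = ((1.3333)·(1.3333) + (3.3333)·(3.3333) + (-2.6667)·(-2.6667) + (-2.6667)·(-2.6667) + (0.3333)·(0.3333) + (0.3333)·(0.3333)) / 5 = 27.3333/5 = 5.4667
  s[X_1,X_2] = ((1.3333)·(-2) + (3.3333)·(4) + (-2.6667)·(-1) + (-2.6667)·(-1) + (0.3333)·(1) + (0.3333)·(-1)) / 5 = 16/5 = 3.2
  s[X_2,X_2] = ((-2)·(-2) + (4)·(4) + (-1)·(-1) + (-1)·(-1) + (1)·(1) + (-1)·(-1)) / 5 = 24/5 = 4.8
  Sample standard deviations s_i = √(s[i,i]):
  s(X_1) = √(5.4667) = 2.3381
  s(X_2) = √(4.8) = 2.1909

Step 3 — r_{ij} = s_{ij} / (s_i · s_j):
  r[X_1,X_1] = 1 (diagonal).
  r[X_1,X_2] = 3.2 / (2.3381 · 2.1909) = 3.2 / 5.1225 = 0.6247
  r[X_2,X_2] = 1 (diagonal).

R is symmetric with unit diagonal. Assembling:

R = [[1, 0.6247],
 [0.6247, 1]]


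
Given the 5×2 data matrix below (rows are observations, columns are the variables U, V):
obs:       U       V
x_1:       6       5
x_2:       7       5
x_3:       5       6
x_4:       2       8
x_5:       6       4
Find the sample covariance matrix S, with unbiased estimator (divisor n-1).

Step 1 — column means:
  mean(U) = (6 + 7 + 5 + 2 + 6) / 5 = 26/5 = 5.2
  mean(V) = (5 + 5 + 6 + 8 + 4) / 5 = 28/5 = 5.6

Step 2 — sample covariance S[i,j] = (1/(n-1)) · Σ_k (x_{k,i} - mean_i) · (x_{k,j} - mean_j), with n-1 = 4.
  S[U,U] = ((0.8)·(0.8) + (1.8)·(1.8) + (-0.2)·(-0.2) + (-3.2)·(-3.2) + (0.8)·(0.8)) / 4 = 14.8/4 = 3.7
  S[U,V] = ((0.8)·(-0.6) + (1.8)·(-0.6) + (-0.2)·(0.4) + (-3.2)·(2.4) + (0.8)·(-1.6)) / 4 = -10.6/4 = -2.65
  S[V,V] = ((-0.6)·(-0.6) + (-0.6)·(-0.6) + (0.4)·(0.4) + (2.4)·(2.4) + (-1.6)·(-1.6)) / 4 = 9.2/4 = 2.3

S is symmetric (S[j,i] = S[i,j]). Assembling:

S = [[3.7, -2.65],
 [-2.65, 2.3]]


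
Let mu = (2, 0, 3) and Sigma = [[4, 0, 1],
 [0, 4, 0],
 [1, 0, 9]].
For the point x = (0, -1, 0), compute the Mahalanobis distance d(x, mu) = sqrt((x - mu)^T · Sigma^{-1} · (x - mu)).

Step 1 — centre the observation: (x - mu) = (-2, -1, -3).

Step 2 — invert Sigma (cofactor / det for 3×3, or solve directly):
  Sigma^{-1} = [[0.2571, 0, -0.0286],
 [0, 0.25, 0],
 [-0.0286, 0, 0.1143]].

Step 3 — form the quadratic (x - mu)^T · Sigma^{-1} · (x - mu):
  Sigma^{-1} · (x - mu) = (-0.4286, -0.25, -0.2857).
  (x - mu)^T · [Sigma^{-1} · (x - mu)] = (-2)·(-0.4286) + (-1)·(-0.25) + (-3)·(-0.2857) = 1.9643.

Step 4 — take square root: d = √(1.9643) ≈ 1.4015.

d(x, mu) = √(1.9643) ≈ 1.4015


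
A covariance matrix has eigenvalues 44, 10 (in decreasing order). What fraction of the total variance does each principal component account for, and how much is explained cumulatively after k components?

Step 1 — total variance = trace(Sigma) = Σ λ_i = 44 + 10 = 54.

Step 2 — fraction explained by component i = λ_i / Σ λ:
  PC1: 44/54 = 0.8148
  PC2: 10/54 = 0.1852

Step 3 — cumulative fraction after k components = (λ_1 + ... + λ_k) / Σ λ:
  k = 1: 44/54 = 0.8148
  k = 2: (44 + 10)/54 = 54/54 = 1

Summary (fraction, with percent):

explained: PC1 0.8148 (81.48%), PC2 0.1852 (18.52%);  cumulative: 0.8148, 1


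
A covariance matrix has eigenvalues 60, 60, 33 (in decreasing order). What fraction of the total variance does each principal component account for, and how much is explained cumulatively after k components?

Step 1 — total variance = trace(Sigma) = Σ λ_i = 60 + 60 + 33 = 153.

Step 2 — fraction explained by component i = λ_i / Σ λ:
  PC1: 60/153 = 0.3922
  PC2: 60/153 = 0.3922
  PC3: 33/153 = 0.2157

Step 3 — cumulative fraction after k components = (λ_1 + ... + λ_k) / Σ λ:
  k = 1: 60/153 = 0.3922
  k = 2: (60 + 60)/153 = 120/153 = 0.7843
  k = 3: (60 + 60 + 33)/153 = 153/153 = 1

Summary (fraction, with percent):

explained: PC1 0.3922 (39.22%), PC2 0.3922 (39.22%), PC3 0.2157 (21.57%);  cumulative: 0.3922, 0.7843, 1


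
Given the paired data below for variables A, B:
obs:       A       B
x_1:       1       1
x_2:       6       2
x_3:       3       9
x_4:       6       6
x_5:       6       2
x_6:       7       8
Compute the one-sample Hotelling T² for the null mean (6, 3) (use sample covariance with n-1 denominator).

Step 1 — sample mean vector:
  mean(A) = (1 + 6 + 3 + 6 + 6 + 7) / 6 = 29/6 = 4.8333
  mean(B) = (1 + 2 + 9 + 6 + 2 + 8) / 6 = 28/6 = 4.6667
  x̄ = (4.8333, 4.6667),  deviation x̄ - mu_0 = (4.8333, 4.6667) - (6, 3) = (-1.1667, 1.6667).

Step 2 — sample covariance matrix, S[i,j] = (1/(n-1)) · Σ_k (x_{k,i} - mean_i) · (x_{k,j} - mean_j), divisor n-1 = 5:
  S[A,A] = ((-3.8333)·(-3.8333) + (1.1667)·(1.1667) + (-1.8333)·(-1.8333) + (1.1667)·(1.1667) + (1.1667)·(1.1667) + (2.1667)·(2.1667)) / 5 = 26.8333/5 = 5.3667
  S[A,B] = ((-3.8333)·(-3.6667) + (1.1667)·(-2.6667) + (-1.8333)·(4.3333) + (1.1667)·(1.3333) + (1.1667)·(-2.6667) + (2.1667)·(3.3333)) / 5 = 8.6667/5 = 1.7333
  S[B,B] = ((-3.6667)·(-3.6667) + (-2.6667)·(-2.6667) + (4.3333)·(4.3333) + (1.3333)·(1.3333) + (-2.6667)·(-2.6667) + (3.3333)·(3.3333)) / 5 = 59.3333/5 = 11.8667
  S = [[5.3667, 1.7333],
 [1.7333, 11.8667]].

Step 3 — invert S. det(S) = 5.3667·11.8667 - (1.7333)² = 60.68.
  S^{-1} = (1/det) · [[d, -b], [-b, a]] = [[0.1956, -0.0286],
 [-0.0286, 0.0884]].

Step 4 — quadratic form (x̄ - mu_0)^T · S^{-1} · (x̄ - mu_0):
  S^{-1} · (x̄ - mu_0) = (-0.2758, 0.1807),
  (x̄ - mu_0)^T · [...] = (-1.1667)·(-0.2758) + (1.6667)·(0.1807) = 0.6229.

Step 5 — scale by n: T² = 6 · 0.6229 = 3.7376.

T² ≈ 3.7376


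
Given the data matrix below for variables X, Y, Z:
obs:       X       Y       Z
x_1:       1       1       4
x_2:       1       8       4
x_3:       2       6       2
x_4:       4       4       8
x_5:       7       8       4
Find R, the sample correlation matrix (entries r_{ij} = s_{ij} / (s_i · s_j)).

Step 1 — column means:
  mean(X) = (1 + 1 + 2 + 4 + 7) / 5 = 15/5 = 3
  mean(Y) = (1 + 8 + 6 + 4 + 8) / 5 = 27/5 = 5.4
  mean(Z) = (4 + 4 + 2 + 8 + 4) / 5 = 22/5 = 4.4

Step 2 — sample variances and covariances s[i,j] = (1/(n-1)) · Σ_k (x_{k,i} - mean_i) · (x_{k,j} - mean_j), with n-1 = 4:
  s[X,X] = ((-2)·(-2) + (-2)·(-2) + (-1)·(-1) + (1)·(1) + (4)·(4)) / 4 = 26/4 = 6.5
  s[X,Y] = ((-2)·(-4.4) + (-2)·(2.6) + (-1)·(0.6) + (1)·(-1.4) + (4)·(2.6)) / 4 = 12/4 = 3
  s[X,Z] = ((-2)·(-0.4) + (-2)·(-0.4) + (-1)·(-2.4) + (1)·(3.6) + (4)·(-0.4)) / 4 = 6/4 = 1.5
  s[Y,Y] = ((-4.4)·(-4.4) + (2.6)·(2.6) + (0.6)·(0.6) + (-1.4)·(-1.4) + (2.6)·(2.6)) / 4 = 35.2/4 = 8.8
  s[Y,Z] = ((-4.4)·(-0.4) + (2.6)·(-0.4) + (0.6)·(-2.4) + (-1.4)·(3.6) + (2.6)·(-0.4)) / 4 = -6.8/4 = -1.7
  s[Z,Z] = ((-0.4)·(-0.4) + (-0.4)·(-0.4) + (-2.4)·(-2.4) + (3.6)·(3.6) + (-0.4)·(-0.4)) / 4 = 19.2/4 = 4.8
  Sample standard deviations s_i = √(s[i,i]):
  s(X) = √(6.5) = 2.5495
  s(Y) = √(8.8) = 2.9665
  s(Z) = √(4.8) = 2.1909

Step 3 — r_{ij} = s_{ij} / (s_i · s_j):
  r[X,X] = 1 (diagonal).
  r[X,Y] = 3 / (2.5495 · 2.9665) = 3 / 7.5631 = 0.3967
  r[X,Z] = 1.5 / (2.5495 · 2.1909) = 1.5 / 5.5857 = 0.2685
  r[Y,Y] = 1 (diagonal).
  r[Y,Z] = -1.7 / (2.9665 · 2.1909) = -1.7 / 6.4992 = -0.2616
  r[Z,Z] = 1 (diagonal).

R is symmetric with unit diagonal. Assembling:

R = [[1, 0.3967, 0.2685],
 [0.3967, 1, -0.2616],
 [0.2685, -0.2616, 1]]


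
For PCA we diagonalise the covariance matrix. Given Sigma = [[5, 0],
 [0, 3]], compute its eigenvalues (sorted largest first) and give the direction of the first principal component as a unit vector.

Step 1 — characteristic polynomial of 2×2 Sigma:
  det(Sigma - λI) = λ² - trace · λ + det = 0.
  trace = 5 + 3 = 8, det = 5·3 - (0)² = 15.
Step 2 — discriminant:
  Δ = trace² - 4·det = 64 - 60 = 4.
Step 3 — eigenvalues:
  λ = (trace ± √Δ)/2 = (8 ± 2)/2,
  λ_1 = 5,  λ_2 = 3.

Step 4 — unit eigenvector for λ_1: Sigma is diagonal, so its eigenvectors are the coordinate axes. λ_1 = 5 is the diagonal entry on the first coordinate axis, hence
  v_1 = (1, 0) (||v_1|| = 1).

λ_1 = 5,  λ_2 = 3;  v_1 ≈ (1, 0)


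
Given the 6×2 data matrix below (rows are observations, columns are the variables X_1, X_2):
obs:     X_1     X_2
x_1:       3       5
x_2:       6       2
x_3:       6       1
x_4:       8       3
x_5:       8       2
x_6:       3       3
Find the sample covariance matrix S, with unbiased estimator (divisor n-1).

Step 1 — column means:
  mean(X_1) = (3 + 6 + 6 + 8 + 8 + 3) / 6 = 34/6 = 5.6667
  mean(X_2) = (5 + 2 + 1 + 3 + 2 + 3) / 6 = 16/6 = 2.6667

Step 2 — sample covariance S[i,j] = (1/(n-1)) · Σ_k (x_{k,i} - mean_i) · (x_{k,j} - mean_j), with n-1 = 5.
  S[X_1,X_1] = ((-2.6667)·(-2.6667) + (0.3333)·(0.3333) + (0.3333)·(0.3333) + (2.3333)·(2.3333) + (2.3333)·(2.3333) + (-2.6667)·(-2.6667)) / 5 = 25.3333/5 = 5.0667
  S[X_1,X_2] = ((-2.6667)·(2.3333) + (0.3333)·(-0.6667) + (0.3333)·(-1.6667) + (2.3333)·(0.3333) + (2.3333)·(-0.6667) + (-2.6667)·(0.3333)) / 5 = -8.6667/5 = -1.7333
  S[X_2,X_2] = ((2.3333)·(2.3333) + (-0.6667)·(-0.6667) + (-1.6667)·(-1.6667) + (0.3333)·(0.3333) + (-0.6667)·(-0.6667) + (0.3333)·(0.3333)) / 5 = 9.3333/5 = 1.8667

S is symmetric (S[j,i] = S[i,j]). Assembling:

S = [[5.0667, -1.7333],
 [-1.7333, 1.8667]]


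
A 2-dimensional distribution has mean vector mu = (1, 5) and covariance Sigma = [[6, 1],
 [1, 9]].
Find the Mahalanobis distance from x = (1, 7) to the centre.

Step 1 — centre the observation: (x - mu) = (0, 2).

Step 2 — invert Sigma. det(Sigma) = 6·9 - (1)² = 53.
  Sigma^{-1} = (1/det) · [[d, -b], [-b, a]] = [[0.1698, -0.0189],
 [-0.0189, 0.1132]].

Step 3 — form the quadratic (x - mu)^T · Sigma^{-1} · (x - mu):
  Sigma^{-1} · (x - mu) = (-0.0377, 0.2264).
  (x - mu)^T · [Sigma^{-1} · (x - mu)] = (0)·(-0.0377) + (2)·(0.2264) = 0.4528.

Step 4 — take square root: d = √(0.4528) ≈ 0.6729.

d(x, mu) = √(0.4528) ≈ 0.6729


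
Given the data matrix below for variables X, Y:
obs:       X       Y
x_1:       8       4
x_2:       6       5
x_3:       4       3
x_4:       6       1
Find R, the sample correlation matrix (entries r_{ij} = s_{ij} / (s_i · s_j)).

Step 1 — column means:
  mean(X) = (8 + 6 + 4 + 6) / 4 = 24/4 = 6
  mean(Y) = (4 + 5 + 3 + 1) / 4 = 13/4 = 3.25

Step 2 — sample variances and covariances s[i,j] = (1/(n-1)) · Σ_k (x_{k,i} - mean_i) · (x_{k,j} - mean_j), with n-1 = 3:
  s[X,X] = ((2)·(2) + (0)·(0) + (-2)·(-2) + (0)·(0)) / 3 = 8/3 = 2.6667
  s[X,Y] = ((2)·(0.75) + (0)·(1.75) + (-2)·(-0.25) + (0)·(-2.25)) / 3 = 2/3 = 0.6667
  s[Y,Y] = ((0.75)·(0.75) + (1.75)·(1.75) + (-0.25)·(-0.25) + (-2.25)·(-2.25)) / 3 = 8.75/3 = 2.9167
  Sample standard deviations s_i = √(s[i,i]):
  s(X) = √(2.6667) = 1.633
  s(Y) = √(2.9167) = 1.7078

Step 3 — r_{ij} = s_{ij} / (s_i · s_j):
  r[X,X] = 1 (diagonal).
  r[X,Y] = 0.6667 / (1.633 · 1.7078) = 0.6667 / 2.7889 = 0.239
  r[Y,Y] = 1 (diagonal).

R is symmetric with unit diagonal. Assembling:

R = [[1, 0.239],
 [0.239, 1]]


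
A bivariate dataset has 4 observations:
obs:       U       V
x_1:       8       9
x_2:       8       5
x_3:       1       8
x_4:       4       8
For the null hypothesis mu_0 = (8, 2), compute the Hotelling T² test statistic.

Step 1 — sample mean vector:
  mean(U) = (8 + 8 + 1 + 4) / 4 = 21/4 = 5.25
  mean(V) = (9 + 5 + 8 + 8) / 4 = 30/4 = 7.5
  x̄ = (5.25, 7.5),  deviation x̄ - mu_0 = (5.25, 7.5) - (8, 2) = (-2.75, 5.5).

Step 2 — sample covariance matrix, S[i,j] = (1/(n-1)) · Σ_k (x_{k,i} - mean_i) · (x_{k,j} - mean_j), divisor n-1 = 3:
  S[U,U] = ((2.75)·(2.75) + (2.75)·(2.75) + (-4.25)·(-4.25) + (-1.25)·(-1.25)) / 3 = 34.75/3 = 11.5833
  S[U,V] = ((2.75)·(1.5) + (2.75)·(-2.5) + (-4.25)·(0.5) + (-1.25)·(0.5)) / 3 = -5.5/3 = -1.8333
  S[V,V] = ((1.5)·(1.5) + (-2.5)·(-2.5) + (0.5)·(0.5) + (0.5)·(0.5)) / 3 = 9/3 = 3
  S = [[11.5833, -1.8333],
 [-1.8333, 3]].

Step 3 — invert S. det(S) = 11.5833·3 - (-1.8333)² = 31.3889.
  S^{-1} = (1/det) · [[d, -b], [-b, a]] = [[0.0956, 0.0584],
 [0.0584, 0.369]].

Step 4 — quadratic form (x̄ - mu_0)^T · S^{-1} · (x̄ - mu_0):
  S^{-1} · (x̄ - mu_0) = (0.0584, 1.869),
  (x̄ - mu_0)^T · [...] = (-2.75)·(0.0584) + (5.5)·(1.869) = 10.119.

Step 5 — scale by n: T² = 4 · 10.119 = 40.4761.

T² ≈ 40.4761


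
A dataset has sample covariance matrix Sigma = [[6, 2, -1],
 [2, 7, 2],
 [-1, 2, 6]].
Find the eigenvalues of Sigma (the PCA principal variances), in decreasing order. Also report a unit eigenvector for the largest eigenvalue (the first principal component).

Step 1 — characteristic polynomial p(λ) = det(λI - Sigma) = λ³ - tr·λ² + c_1·λ - det, where tr = trace, c_1 = sum of the principal 2×2 minors, det = det(Sigma):
  tr = 6 + 7 + 6 = 19,
  c_1 = (6·7 - (2)²) + (6·6 - (-1)²) + (7·6 - (2)²) = 38 + 35 + 38 = 111,
  det = 6·(7·6 - (2)²) - (2)·((2)·6 - (2)·(-1)) + (-1)·((2)·(2) - 7·(-1)) = 6·(38) - (2)·(14) + (-1)·(11) = 189.
  So p(λ) = λ³ - 19λ² + 111λ - 189.
Step 2 — look for an integer root (rational root theorem: any rational root is an integer divisor of 189). Testing λ = 3:
  p(3) = 27 - 171 + 333 - 189 = 0  ✓
  Dividing out (λ - 3): p(λ) = (λ - 3)(λ² - 16λ + 63).
Step 3 — remaining eigenvalues from the quadratic λ² - 16λ + 63 = 0:
  Δ = 16² - 4·63 = 256 - 252 = 4,  λ = (16 ± √4)/2 = (16 ± 2)/2 = 9 or 7.
  Sorted: λ_1 = 9,  λ_2 = 7,  λ_3 = 3  (check: sum = 19 = tr ✓).

Step 4 — unit eigenvector for λ_1 = 9: v spans the null space of (Sigma - λ_1 I), whose rows are
  r_1 = (-3, 2, -1),  r_2 = (2, -2, 2),  r_3 = (-1, 2, -3).
  v is orthogonal to every row, so take v ∝ r_1 × r_2 = ((2)·(2) - (-1)·(-2), (-1)·(2) - (-3)·(2), (-3)·(-2) - (2)·(2)) = (2, 4, 2).
  Rescale (divide by 2): u = (1, 2, 1).
  ||u|| = √((1)² + (2)² + (1)²) = √(6) ≈ 2.4495,  v_1 = u/||u|| ≈ (0.4082, 0.8165, 0.4082) (||v_1|| = 1).

λ_1 = 9,  λ_2 = 7,  λ_3 = 3;  v_1 ≈ (0.4082, 0.8165, 0.4082)


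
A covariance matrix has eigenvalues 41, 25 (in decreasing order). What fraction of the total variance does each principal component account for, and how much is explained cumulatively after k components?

Step 1 — total variance = trace(Sigma) = Σ λ_i = 41 + 25 = 66.

Step 2 — fraction explained by component i = λ_i / Σ λ:
  PC1: 41/66 = 0.6212
  PC2: 25/66 = 0.3788

Step 3 — cumulative fraction after k components = (λ_1 + ... + λ_k) / Σ λ:
  k = 1: 41/66 = 0.6212
  k = 2: (41 + 25)/66 = 66/66 = 1

Summary (fraction, with percent):

explained: PC1 0.6212 (62.12%), PC2 0.3788 (37.88%);  cumulative: 0.6212, 1


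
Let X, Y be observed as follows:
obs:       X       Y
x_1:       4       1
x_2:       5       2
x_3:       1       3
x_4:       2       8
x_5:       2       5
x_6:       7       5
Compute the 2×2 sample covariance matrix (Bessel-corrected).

Step 1 — column means:
  mean(X) = (4 + 5 + 1 + 2 + 2 + 7) / 6 = 21/6 = 3.5
  mean(Y) = (1 + 2 + 3 + 8 + 5 + 5) / 6 = 24/6 = 4

Step 2 — sample covariance S[i,j] = (1/(n-1)) · Σ_k (x_{k,i} - mean_i) · (x_{k,j} - mean_j), with n-1 = 5.
  S[X,X] = ((0.5)·(0.5) + (1.5)·(1.5) + (-2.5)·(-2.5) + (-1.5)·(-1.5) + (-1.5)·(-1.5) + (3.5)·(3.5)) / 5 = 25.5/5 = 5.1
  S[X,Y] = ((0.5)·(-3) + (1.5)·(-2) + (-2.5)·(-1) + (-1.5)·(4) + (-1.5)·(1) + (3.5)·(1)) / 5 = -6/5 = -1.2
  S[Y,Y] = ((-3)·(-3) + (-2)·(-2) + (-1)·(-1) + (4)·(4) + (1)·(1) + (1)·(1)) / 5 = 32/5 = 6.4

S is symmetric (S[j,i] = S[i,j]). Assembling:

S = [[5.1, -1.2],
 [-1.2, 6.4]]
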